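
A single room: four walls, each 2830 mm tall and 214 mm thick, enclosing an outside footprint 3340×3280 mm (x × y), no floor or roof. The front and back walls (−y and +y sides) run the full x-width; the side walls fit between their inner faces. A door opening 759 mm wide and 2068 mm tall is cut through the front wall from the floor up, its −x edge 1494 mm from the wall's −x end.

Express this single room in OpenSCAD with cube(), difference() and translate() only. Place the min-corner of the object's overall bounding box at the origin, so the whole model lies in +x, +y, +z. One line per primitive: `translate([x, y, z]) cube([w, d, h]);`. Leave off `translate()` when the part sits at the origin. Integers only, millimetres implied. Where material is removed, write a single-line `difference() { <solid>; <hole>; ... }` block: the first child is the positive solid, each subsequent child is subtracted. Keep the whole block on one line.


difference() { cube([3340, 214, 2830]); translate([1494, 0, 0]) cube([759, 214, 2068]); }
translate([0, 3066, 0]) cube([3340, 214, 2830]);
translate([0, 214, 0]) cube([214, 2852, 2830]);
translate([3126, 214, 0]) cube([214, 2852, 2830]);


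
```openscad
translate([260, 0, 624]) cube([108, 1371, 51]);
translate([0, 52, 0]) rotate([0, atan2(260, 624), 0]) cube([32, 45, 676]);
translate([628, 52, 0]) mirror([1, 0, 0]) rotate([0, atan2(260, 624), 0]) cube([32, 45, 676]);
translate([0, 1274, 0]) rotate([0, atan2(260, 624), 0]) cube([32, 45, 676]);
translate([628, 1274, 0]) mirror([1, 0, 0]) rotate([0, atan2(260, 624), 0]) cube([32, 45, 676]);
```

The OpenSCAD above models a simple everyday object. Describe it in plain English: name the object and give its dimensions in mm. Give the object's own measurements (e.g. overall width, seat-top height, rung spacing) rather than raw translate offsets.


A sawhorse. A 108×1371×51 mm beam (x, y, z) sits on two A-frame leg pairs. Each pair is two raked legs of 32×45 mm section (45 mm along y) splaying symmetrically in x. Each leg rises 624 mm vertically over 260 mm of horizontal reach and is 676 mm long along its own axis. Every leg's outer bottom edge rests on the floor and its outer top edge meets a bottom edge of the beam — the left legs (tilting toward +x) meet the beam's −x bottom edge, the right legs (their mirror images, tilting toward −x) meet its +x bottom edge — so the leg tops tuck under the beam, the beam's underside is 624 mm above the floor, and the feet are 628 mm apart outside-to-outside with the beam centred between them. The two leg pairs are set in 52 mm from either end of the beam.


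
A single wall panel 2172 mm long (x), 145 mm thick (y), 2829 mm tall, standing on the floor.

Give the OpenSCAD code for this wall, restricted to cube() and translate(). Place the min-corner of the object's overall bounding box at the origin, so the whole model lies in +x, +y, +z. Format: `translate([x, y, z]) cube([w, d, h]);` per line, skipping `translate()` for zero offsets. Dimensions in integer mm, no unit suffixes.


cube([2172, 145, 2829]);


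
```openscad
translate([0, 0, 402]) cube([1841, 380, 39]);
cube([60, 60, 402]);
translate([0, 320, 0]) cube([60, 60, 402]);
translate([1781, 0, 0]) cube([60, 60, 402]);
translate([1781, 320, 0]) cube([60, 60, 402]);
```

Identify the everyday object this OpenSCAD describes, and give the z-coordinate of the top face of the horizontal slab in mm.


A bench. The seat-top height is 441 mm.

A long slab on four corner posts — a bench. The slab sits at z = 402 with thickness 39, so the top is 402 + 39 = 441 mm.


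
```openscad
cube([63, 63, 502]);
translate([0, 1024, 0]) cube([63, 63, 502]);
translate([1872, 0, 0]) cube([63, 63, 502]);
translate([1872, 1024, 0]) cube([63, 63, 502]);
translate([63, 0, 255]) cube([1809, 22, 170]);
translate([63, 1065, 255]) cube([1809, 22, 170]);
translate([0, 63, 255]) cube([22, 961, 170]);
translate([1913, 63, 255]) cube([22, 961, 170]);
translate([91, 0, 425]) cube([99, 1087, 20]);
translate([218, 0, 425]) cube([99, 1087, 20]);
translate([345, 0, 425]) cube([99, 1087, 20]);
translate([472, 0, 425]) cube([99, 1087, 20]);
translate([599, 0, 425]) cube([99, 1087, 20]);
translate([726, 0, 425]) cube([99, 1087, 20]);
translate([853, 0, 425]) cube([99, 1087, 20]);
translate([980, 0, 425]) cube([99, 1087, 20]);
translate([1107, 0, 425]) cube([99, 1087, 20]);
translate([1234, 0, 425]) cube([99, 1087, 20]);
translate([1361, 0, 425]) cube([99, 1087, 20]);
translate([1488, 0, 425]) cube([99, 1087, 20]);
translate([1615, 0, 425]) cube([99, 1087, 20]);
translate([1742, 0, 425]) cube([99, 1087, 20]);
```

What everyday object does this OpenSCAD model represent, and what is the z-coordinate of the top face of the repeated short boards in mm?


A bed frame. The slat-top height is 445 mm.

Four posts, four rails, and a row of slats — a bed frame. Slats sit on the rails at z = 255 + 170 = 425; with slat thickness 20, the top is 445 mm.


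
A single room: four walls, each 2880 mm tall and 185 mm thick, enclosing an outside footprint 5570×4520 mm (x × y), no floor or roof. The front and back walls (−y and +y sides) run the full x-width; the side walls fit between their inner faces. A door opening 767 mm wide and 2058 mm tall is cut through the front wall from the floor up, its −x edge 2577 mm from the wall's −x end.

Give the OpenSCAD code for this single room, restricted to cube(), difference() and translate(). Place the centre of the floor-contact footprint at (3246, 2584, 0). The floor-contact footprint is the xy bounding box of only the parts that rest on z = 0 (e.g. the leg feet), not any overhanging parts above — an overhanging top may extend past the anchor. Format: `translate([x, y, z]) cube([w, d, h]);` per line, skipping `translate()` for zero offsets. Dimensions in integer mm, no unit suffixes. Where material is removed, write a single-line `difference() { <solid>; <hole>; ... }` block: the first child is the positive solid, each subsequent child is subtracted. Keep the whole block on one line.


difference() { translate([461, 324, 0]) cube([5570, 185, 2880]); translate([3038, 324, 0]) cube([767, 185, 2058]); }
translate([461, 4659, 0]) cube([5570, 185, 2880]);
translate([461, 509, 0]) cube([185, 4150, 2880]);
translate([5846, 509, 0]) cube([185, 4150, 2880]);


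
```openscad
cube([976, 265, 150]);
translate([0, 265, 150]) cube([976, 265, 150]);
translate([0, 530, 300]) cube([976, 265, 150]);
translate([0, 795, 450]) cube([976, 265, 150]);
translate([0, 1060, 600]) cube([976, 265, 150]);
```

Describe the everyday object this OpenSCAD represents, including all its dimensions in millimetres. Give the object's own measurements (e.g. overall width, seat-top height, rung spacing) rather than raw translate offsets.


A straight staircase of 5 solid steps. Each step is 976 mm wide (x), 265 mm deep (y, the going) and 150 mm tall (the rise). The first step rests on the floor; each subsequent step sits one going further in +y and one rise higher in +z, directly behind and above the previous step with no overlap.


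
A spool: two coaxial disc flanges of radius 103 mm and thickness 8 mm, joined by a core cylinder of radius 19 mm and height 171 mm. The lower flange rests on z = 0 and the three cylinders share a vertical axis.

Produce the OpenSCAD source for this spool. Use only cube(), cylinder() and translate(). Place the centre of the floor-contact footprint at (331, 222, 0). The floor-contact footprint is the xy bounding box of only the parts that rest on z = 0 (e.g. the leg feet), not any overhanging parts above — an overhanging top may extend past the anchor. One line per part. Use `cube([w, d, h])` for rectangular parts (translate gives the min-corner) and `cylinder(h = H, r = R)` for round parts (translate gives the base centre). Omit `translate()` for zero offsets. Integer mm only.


translate([331, 222, 0]) cylinder(h = 8, r = 103);
translate([331, 222, 8]) cylinder(h = 171, r = 19);
translate([331, 222, 179]) cylinder(h = 8, r = 103);


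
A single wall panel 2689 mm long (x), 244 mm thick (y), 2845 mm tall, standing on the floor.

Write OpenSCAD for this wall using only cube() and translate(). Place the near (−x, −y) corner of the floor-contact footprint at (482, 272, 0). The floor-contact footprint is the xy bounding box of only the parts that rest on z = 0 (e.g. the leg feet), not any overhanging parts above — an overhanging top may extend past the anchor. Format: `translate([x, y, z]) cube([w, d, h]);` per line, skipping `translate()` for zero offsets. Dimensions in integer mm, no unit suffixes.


translate([482, 272, 0]) cube([2689, 244, 2845]);


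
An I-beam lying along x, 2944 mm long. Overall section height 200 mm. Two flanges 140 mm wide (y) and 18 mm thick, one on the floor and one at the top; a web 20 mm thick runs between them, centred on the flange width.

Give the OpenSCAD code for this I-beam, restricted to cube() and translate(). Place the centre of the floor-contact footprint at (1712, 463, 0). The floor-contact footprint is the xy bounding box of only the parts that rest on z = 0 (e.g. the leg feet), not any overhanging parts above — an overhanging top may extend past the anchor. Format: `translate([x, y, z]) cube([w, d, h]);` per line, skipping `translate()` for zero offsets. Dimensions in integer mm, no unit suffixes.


translate([240, 393, 0]) cube([2944, 140, 18]);
translate([240, 453, 18]) cube([2944, 20, 164]);
translate([240, 393, 182]) cube([2944, 140, 18]);


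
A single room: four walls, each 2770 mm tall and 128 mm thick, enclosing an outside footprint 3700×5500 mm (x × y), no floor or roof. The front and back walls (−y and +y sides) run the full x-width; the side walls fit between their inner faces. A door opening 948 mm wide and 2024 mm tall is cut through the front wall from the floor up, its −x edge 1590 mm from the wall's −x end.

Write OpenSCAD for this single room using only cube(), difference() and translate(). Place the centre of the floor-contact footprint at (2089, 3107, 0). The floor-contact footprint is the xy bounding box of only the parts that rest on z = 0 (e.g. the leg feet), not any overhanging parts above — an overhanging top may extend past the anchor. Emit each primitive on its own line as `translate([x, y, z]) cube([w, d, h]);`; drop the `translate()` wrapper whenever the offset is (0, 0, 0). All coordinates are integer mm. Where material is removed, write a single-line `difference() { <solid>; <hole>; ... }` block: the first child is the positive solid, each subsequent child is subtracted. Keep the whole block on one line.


difference() { translate([239, 357, 0]) cube([3700, 128, 2770]); translate([1829, 357, 0]) cube([948, 128, 2024]); }
translate([239, 5729, 0]) cube([3700, 128, 2770]);
translate([239, 485, 0]) cube([128, 5244, 2770]);
translate([3811, 485, 0]) cube([128, 5244, 2770]);


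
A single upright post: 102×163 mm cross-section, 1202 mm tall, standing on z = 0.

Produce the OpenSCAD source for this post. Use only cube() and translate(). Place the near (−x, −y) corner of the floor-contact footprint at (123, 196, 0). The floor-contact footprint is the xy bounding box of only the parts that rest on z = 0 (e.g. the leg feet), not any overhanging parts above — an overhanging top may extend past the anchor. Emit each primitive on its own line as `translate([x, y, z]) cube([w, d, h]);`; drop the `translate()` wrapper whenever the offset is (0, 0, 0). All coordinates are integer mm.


translate([123, 196, 0]) cube([102, 163, 1202]);


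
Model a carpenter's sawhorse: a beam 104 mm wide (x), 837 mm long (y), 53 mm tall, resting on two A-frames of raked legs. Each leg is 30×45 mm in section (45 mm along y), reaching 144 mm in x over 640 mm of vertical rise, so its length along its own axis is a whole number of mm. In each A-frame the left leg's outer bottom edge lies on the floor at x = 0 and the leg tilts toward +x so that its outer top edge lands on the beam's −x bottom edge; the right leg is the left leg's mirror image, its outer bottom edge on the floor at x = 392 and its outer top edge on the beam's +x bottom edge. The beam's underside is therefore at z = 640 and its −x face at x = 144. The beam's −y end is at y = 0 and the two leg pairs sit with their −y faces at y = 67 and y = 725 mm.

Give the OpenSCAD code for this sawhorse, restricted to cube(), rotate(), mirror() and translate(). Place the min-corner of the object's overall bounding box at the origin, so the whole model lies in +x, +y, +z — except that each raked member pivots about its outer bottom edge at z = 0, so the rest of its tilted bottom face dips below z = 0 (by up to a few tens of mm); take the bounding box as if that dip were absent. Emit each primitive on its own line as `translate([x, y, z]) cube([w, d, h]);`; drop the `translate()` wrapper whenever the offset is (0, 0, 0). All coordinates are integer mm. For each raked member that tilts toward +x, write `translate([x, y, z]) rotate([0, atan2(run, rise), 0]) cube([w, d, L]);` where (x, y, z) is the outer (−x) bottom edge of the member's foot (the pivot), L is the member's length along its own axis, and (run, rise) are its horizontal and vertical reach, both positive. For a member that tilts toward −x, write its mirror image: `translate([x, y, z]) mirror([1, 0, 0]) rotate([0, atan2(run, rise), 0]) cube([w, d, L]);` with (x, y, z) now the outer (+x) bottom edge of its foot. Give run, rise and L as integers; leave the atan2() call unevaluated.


translate([144, 0, 640]) cube([104, 837, 53]);
translate([0, 67, 0]) rotate([0, atan2(144, 640), 0]) cube([30, 45, 656]);
translate([392, 67, 0]) mirror([1, 0, 0]) rotate([0, atan2(144, 640), 0]) cube([30, 45, 656]);
translate([0, 725, 0]) rotate([0, atan2(144, 640), 0]) cube([30, 45, 656]);
translate([392, 725, 0]) mirror([1, 0, 0]) rotate([0, atan2(144, 640), 0]) cube([30, 45, 656]);


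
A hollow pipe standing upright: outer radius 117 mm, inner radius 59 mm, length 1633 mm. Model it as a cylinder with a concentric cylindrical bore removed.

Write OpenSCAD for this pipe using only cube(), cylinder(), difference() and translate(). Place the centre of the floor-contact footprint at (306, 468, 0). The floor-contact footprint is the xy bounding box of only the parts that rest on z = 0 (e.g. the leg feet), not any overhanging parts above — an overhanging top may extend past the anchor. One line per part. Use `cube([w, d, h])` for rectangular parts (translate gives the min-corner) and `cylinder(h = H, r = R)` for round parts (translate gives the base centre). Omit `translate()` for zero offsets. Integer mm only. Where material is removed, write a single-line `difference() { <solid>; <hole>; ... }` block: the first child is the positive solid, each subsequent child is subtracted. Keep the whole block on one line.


difference() { translate([306, 468, 0]) cylinder(h = 1633, r = 117); translate([306, 468, 0]) cylinder(h = 1633, r = 59); }


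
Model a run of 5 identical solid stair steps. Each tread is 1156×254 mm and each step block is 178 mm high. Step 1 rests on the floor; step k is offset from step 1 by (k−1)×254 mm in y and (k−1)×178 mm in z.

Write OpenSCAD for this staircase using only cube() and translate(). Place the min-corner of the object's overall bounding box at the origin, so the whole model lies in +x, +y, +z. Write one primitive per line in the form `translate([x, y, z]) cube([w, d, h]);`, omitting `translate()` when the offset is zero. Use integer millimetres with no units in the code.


cube([1156, 254, 178]);
translate([0, 254, 178]) cube([1156, 254, 178]);
translate([0, 508, 356]) cube([1156, 254, 178]);
translate([0, 762, 534]) cube([1156, 254, 178]);
translate([0, 1016, 712]) cube([1156, 254, 178]);


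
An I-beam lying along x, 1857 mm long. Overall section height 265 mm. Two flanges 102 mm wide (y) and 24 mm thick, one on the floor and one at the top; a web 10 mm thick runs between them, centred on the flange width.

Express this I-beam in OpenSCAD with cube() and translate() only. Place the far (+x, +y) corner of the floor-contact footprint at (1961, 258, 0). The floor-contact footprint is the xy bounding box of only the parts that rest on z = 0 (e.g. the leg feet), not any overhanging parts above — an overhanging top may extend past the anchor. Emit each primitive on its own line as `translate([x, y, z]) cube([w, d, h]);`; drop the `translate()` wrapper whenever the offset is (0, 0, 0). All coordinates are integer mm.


translate([104, 156, 0]) cube([1857, 102, 24]);
translate([104, 202, 24]) cube([1857, 10, 217]);
translate([104, 156, 241]) cube([1857, 102, 24]);


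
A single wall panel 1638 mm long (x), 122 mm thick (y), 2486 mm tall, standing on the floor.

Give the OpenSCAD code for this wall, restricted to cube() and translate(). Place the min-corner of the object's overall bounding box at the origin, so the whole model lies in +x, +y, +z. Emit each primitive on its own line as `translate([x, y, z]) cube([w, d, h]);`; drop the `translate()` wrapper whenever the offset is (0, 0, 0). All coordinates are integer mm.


cube([1638, 122, 2486]);


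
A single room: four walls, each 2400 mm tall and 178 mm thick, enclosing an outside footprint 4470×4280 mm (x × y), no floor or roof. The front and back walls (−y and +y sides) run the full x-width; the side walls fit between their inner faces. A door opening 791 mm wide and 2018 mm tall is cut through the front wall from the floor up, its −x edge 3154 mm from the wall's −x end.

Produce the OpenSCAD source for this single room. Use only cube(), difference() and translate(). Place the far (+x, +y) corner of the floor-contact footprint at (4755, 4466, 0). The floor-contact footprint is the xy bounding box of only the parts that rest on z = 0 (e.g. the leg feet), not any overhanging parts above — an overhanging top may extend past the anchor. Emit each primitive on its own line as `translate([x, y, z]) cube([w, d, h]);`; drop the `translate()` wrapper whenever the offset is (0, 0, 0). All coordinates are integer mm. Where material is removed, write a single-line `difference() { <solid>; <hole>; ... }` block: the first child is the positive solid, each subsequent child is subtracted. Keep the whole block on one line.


difference() { translate([285, 186, 0]) cube([4470, 178, 2400]); translate([3439, 186, 0]) cube([791, 178, 2018]); }
translate([285, 4288, 0]) cube([4470, 178, 2400]);
translate([285, 364, 0]) cube([178, 3924, 2400]);
translate([4577, 364, 0]) cube([178, 3924, 2400]);


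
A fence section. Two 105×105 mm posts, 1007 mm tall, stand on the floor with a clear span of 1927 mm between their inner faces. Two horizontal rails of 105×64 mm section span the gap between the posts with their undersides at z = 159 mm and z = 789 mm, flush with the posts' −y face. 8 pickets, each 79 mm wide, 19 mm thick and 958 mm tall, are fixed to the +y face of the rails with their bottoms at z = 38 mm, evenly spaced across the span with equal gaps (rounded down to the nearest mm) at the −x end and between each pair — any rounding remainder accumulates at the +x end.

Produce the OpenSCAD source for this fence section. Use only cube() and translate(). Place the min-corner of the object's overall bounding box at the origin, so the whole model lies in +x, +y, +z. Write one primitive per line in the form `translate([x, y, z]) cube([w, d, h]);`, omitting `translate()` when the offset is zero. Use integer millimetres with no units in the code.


cube([105, 105, 1007]);
translate([2032, 0, 0]) cube([105, 105, 1007]);
translate([105, 0, 159]) cube([1927, 105, 64]);
translate([105, 0, 789]) cube([1927, 105, 64]);
translate([248, 105, 38]) cube([79, 19, 958]);
translate([470, 105, 38]) cube([79, 19, 958]);
translate([692, 105, 38]) cube([79, 19, 958]);
translate([914, 105, 38]) cube([79, 19, 958]);
translate([1136, 105, 38]) cube([79, 19, 958]);
translate([1358, 105, 38]) cube([79, 19, 958]);
translate([1580, 105, 38]) cube([79, 19, 958]);
translate([1802, 105, 38]) cube([79, 19, 958]);


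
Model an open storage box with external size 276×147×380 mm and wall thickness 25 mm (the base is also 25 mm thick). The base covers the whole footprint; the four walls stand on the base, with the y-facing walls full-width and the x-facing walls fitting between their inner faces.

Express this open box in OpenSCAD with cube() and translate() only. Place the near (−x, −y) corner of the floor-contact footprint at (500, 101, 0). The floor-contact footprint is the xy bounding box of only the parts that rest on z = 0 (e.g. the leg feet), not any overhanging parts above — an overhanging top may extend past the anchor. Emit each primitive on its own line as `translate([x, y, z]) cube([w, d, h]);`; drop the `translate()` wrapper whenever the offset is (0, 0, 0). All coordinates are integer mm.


translate([500, 101, 0]) cube([276, 147, 25]);
translate([500, 101, 25]) cube([276, 25, 355]);
translate([500, 223, 25]) cube([276, 25, 355]);
translate([500, 126, 25]) cube([25, 97, 355]);
translate([751, 126, 25]) cube([25, 97, 355]);


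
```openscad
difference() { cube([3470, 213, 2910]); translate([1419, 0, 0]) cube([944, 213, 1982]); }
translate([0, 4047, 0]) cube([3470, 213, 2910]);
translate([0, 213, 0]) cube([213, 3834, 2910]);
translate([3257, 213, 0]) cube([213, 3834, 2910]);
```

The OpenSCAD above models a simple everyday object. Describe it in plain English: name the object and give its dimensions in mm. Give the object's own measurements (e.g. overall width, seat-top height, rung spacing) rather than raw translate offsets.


A single room: four walls, each 2910 mm tall and 213 mm thick, enclosing an outside footprint 3470×4260 mm (x × y), no floor or roof. The front and back walls (−y and +y sides) run the full x-width; the side walls fit between their inner faces. A door opening 944 mm wide and 1982 mm tall is cut through the front wall from the floor up, its −x edge 1419 mm from the wall's −x end.


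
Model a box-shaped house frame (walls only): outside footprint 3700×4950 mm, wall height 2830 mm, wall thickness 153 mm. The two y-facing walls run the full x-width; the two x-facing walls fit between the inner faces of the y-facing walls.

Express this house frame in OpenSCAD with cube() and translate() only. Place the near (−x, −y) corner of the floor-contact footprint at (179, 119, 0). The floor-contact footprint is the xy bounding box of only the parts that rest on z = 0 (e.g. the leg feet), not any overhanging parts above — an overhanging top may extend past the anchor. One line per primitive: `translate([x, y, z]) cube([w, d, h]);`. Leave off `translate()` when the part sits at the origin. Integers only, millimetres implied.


translate([179, 119, 0]) cube([3700, 153, 2830]);
translate([179, 4916, 0]) cube([3700, 153, 2830]);
translate([179, 272, 0]) cube([153, 4644, 2830]);
translate([3726, 272, 0]) cube([153, 4644, 2830]);


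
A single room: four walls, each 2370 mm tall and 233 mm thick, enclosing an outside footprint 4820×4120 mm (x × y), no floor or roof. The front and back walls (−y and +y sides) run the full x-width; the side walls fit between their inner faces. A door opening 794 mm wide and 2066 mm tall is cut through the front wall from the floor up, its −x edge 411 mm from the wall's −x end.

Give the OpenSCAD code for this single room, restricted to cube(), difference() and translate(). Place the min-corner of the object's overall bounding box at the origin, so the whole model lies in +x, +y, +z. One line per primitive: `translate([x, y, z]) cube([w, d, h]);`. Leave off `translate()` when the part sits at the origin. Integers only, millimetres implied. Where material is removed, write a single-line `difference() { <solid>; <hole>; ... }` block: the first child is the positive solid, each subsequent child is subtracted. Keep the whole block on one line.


difference() { cube([4820, 233, 2370]); translate([411, 0, 0]) cube([794, 233, 2066]); }
translate([0, 3887, 0]) cube([4820, 233, 2370]);
translate([0, 233, 0]) cube([233, 3654, 2370]);
translate([4587, 233, 0]) cube([233, 3654, 2370]);


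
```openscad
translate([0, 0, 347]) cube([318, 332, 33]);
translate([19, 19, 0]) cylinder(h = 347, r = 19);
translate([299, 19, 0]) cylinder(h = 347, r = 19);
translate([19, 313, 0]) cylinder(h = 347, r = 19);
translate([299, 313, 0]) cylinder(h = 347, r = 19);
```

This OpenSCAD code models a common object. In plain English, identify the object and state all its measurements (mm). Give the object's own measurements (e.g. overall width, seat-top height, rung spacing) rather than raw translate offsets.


A simple wooden stool: a rectangular seat 318 mm (x) by 332 mm (y), 33 mm thick, top face at z = 380 mm, on four round legs, each 38 mm in diameter. The legs rest on z = 0, each leg's axis is inset half a diameter from the nearest pair of seat edges (so the leg's bounding box is flush with the corner).


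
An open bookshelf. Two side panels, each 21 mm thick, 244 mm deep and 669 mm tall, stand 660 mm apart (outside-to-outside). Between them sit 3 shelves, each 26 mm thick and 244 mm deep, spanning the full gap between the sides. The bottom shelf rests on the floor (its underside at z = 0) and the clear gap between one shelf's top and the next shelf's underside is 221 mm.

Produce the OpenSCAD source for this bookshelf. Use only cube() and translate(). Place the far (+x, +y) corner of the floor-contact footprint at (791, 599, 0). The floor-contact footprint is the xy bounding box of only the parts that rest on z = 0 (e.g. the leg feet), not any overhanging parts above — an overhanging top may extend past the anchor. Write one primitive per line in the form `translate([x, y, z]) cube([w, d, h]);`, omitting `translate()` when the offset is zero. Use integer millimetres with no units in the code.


translate([131, 355, 0]) cube([21, 244, 669]);
translate([770, 355, 0]) cube([21, 244, 669]);
translate([152, 355, 0]) cube([618, 244, 26]);
translate([152, 355, 247]) cube([618, 244, 26]);
translate([152, 355, 494]) cube([618, 244, 26]);


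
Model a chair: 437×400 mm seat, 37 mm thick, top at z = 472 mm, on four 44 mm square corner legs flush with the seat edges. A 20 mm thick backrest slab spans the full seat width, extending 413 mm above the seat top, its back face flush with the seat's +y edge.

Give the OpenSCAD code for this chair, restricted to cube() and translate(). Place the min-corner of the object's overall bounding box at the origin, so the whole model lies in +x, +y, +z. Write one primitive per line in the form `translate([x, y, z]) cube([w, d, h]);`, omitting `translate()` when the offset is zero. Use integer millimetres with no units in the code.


translate([0, 0, 435]) cube([437, 400, 37]);
cube([44, 44, 435]);
translate([393, 0, 0]) cube([44, 44, 435]);
translate([0, 356, 0]) cube([44, 44, 435]);
translate([393, 356, 0]) cube([44, 44, 435]);
translate([0, 380, 472]) cube([437, 20, 413]);


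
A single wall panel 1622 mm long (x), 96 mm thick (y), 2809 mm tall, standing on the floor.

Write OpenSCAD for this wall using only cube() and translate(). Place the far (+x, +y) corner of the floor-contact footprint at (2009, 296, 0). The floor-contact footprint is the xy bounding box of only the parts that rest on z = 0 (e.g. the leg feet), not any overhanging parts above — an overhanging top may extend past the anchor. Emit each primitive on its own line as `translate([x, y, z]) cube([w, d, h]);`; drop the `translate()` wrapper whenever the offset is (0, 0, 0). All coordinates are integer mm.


translate([387, 200, 0]) cube([1622, 96, 2809]);


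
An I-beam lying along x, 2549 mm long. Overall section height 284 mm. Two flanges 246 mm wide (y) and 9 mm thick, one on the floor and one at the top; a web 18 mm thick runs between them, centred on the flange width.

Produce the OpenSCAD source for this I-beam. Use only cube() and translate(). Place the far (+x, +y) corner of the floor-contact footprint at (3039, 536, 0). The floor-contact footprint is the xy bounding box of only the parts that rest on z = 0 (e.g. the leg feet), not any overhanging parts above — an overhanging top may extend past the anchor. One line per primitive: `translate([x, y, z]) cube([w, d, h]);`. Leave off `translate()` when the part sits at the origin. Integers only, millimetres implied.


translate([490, 290, 0]) cube([2549, 246, 9]);
translate([490, 404, 9]) cube([2549, 18, 266]);
translate([490, 290, 275]) cube([2549, 246, 9]);


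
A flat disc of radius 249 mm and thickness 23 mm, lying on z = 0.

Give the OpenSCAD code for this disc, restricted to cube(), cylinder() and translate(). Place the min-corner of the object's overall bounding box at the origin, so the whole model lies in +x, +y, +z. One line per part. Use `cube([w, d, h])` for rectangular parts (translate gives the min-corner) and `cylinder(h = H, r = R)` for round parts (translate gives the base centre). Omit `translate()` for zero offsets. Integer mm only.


translate([249, 249, 0]) cylinder(h = 23, r = 249);


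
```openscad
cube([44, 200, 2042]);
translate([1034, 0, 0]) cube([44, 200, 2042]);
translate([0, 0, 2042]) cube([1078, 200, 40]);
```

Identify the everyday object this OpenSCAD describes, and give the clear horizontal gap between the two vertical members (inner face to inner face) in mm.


A door frame. The clear opening width is 990 mm.

Two 2042 mm tall posts with a header on top — a door frame. The left jamb is 44 mm wide at x = 0; the right jamb starts at x = 1034. The clear opening is 1034 − 44 = 990 mm.


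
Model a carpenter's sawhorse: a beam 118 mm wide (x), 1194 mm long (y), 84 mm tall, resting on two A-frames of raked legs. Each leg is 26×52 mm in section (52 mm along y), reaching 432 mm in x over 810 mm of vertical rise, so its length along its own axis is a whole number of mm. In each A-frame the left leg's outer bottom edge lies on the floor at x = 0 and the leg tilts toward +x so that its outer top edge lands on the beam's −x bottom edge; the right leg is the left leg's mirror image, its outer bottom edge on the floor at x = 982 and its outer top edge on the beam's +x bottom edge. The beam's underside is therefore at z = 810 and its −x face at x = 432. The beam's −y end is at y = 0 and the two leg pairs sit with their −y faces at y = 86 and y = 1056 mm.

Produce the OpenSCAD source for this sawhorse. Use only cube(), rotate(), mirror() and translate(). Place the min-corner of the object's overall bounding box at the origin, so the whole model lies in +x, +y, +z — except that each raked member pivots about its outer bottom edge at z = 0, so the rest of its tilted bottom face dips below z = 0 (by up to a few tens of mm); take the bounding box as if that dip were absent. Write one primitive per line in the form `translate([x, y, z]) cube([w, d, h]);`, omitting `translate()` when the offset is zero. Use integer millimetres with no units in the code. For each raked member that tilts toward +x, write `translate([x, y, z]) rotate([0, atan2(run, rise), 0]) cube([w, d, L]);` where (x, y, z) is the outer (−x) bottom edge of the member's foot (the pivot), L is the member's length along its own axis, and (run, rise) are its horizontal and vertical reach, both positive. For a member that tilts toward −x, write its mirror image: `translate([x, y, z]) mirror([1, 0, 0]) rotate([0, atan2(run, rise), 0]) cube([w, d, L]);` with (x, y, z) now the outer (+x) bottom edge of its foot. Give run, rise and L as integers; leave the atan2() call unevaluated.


translate([432, 0, 810]) cube([118, 1194, 84]);
translate([0, 86, 0]) rotate([0, atan2(432, 810), 0]) cube([26, 52, 918]);
translate([982, 86, 0]) mirror([1, 0, 0]) rotate([0, atan2(432, 810), 0]) cube([26, 52, 918]);
translate([0, 1056, 0]) rotate([0, atan2(432, 810), 0]) cube([26, 52, 918]);
translate([982, 1056, 0]) mirror([1, 0, 0]) rotate([0, atan2(432, 810), 0]) cube([26, 52, 918]);


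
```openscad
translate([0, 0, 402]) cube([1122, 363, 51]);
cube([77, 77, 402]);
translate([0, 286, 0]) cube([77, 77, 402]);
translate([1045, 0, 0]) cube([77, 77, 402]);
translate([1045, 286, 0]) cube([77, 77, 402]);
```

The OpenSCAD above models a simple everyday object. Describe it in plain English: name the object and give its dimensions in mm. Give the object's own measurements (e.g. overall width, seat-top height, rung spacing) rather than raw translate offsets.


A long wooden bench with a 1122 mm (x) × 363 mm (y) seat, 51 mm thick, its top surface 453 mm above the floor. Four 77 mm square legs at the seat corners, flush with the edges, run from z = 0 to the seat underside.


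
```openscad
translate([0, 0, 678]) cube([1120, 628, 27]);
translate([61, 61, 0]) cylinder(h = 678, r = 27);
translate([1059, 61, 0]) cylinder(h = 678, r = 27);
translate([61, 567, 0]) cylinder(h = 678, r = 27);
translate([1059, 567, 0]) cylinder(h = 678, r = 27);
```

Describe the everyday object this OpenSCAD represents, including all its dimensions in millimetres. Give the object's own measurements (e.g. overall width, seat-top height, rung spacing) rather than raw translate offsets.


A table: top 1120 mm (x) × 628 mm (y), 27 mm thick, upper face at z = 705 mm, on four round legs of 54 mm diameter, each leg's bounding box inset 34 mm from the nearest pair of top edges from z = 0 to the bottom of the top.


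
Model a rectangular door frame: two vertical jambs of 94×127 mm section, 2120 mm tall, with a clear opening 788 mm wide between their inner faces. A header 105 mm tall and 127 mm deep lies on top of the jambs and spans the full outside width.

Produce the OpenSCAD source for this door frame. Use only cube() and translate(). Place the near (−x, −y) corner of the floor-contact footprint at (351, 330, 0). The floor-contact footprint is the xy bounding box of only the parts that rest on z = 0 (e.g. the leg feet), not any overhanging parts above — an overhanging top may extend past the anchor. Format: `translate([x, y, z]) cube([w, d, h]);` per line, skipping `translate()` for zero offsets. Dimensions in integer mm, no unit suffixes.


translate([351, 330, 0]) cube([94, 127, 2120]);
translate([1233, 330, 0]) cube([94, 127, 2120]);
translate([351, 330, 2120]) cube([976, 127, 105]);


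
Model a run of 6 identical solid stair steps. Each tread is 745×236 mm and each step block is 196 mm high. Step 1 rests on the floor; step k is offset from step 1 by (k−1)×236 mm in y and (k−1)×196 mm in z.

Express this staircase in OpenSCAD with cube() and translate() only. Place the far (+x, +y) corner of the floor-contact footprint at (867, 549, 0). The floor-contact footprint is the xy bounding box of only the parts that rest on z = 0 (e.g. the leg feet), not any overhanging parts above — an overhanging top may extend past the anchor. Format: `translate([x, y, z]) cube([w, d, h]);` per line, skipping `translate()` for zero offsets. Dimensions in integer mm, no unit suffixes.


translate([122, 313, 0]) cube([745, 236, 196]);
translate([122, 549, 196]) cube([745, 236, 196]);
translate([122, 785, 392]) cube([745, 236, 196]);
translate([122, 1021, 588]) cube([745, 236, 196]);
translate([122, 1257, 784]) cube([745, 236, 196]);
translate([122, 1493, 980]) cube([745, 236, 196]);


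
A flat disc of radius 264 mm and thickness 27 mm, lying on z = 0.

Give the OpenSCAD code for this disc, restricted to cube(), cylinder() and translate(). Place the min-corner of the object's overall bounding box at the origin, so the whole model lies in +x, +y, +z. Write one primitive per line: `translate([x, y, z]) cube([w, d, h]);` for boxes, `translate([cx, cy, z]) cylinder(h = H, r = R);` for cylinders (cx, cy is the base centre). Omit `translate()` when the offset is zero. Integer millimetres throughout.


translate([264, 264, 0]) cylinder(h = 27, r = 264);


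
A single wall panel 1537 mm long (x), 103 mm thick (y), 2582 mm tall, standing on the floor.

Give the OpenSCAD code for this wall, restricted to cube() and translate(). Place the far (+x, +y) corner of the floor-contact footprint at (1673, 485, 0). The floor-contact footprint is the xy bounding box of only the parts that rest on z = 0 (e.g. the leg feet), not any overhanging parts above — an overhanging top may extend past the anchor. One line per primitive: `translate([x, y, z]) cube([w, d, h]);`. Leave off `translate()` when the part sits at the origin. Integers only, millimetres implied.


translate([136, 382, 0]) cube([1537, 103, 2582]);


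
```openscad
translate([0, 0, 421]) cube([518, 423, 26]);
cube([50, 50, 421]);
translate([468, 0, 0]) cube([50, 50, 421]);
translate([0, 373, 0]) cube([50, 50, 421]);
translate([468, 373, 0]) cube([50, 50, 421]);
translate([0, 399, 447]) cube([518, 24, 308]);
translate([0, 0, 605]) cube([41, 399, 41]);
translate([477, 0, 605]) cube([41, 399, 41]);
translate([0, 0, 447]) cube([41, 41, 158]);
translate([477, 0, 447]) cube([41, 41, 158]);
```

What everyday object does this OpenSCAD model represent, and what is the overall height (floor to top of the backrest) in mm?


A chair. The overall height is 755 mm.

A slab on four corner posts with a tall panel at the back — a chair. The seat slab sits at z = 421 with thickness 26, and the 308 mm backrest starts at the seat top, so the overall height is 421 + 26 + 308 = 755 mm.


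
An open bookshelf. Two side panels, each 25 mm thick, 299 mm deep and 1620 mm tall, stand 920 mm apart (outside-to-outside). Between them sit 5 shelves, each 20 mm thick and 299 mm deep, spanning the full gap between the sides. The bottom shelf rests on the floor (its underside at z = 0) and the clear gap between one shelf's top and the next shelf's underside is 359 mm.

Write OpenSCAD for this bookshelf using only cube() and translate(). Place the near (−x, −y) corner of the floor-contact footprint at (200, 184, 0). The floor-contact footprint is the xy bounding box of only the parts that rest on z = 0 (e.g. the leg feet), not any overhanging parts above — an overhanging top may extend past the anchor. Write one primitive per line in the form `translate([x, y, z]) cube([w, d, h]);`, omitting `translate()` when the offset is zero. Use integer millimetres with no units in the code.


translate([200, 184, 0]) cube([25, 299, 1620]);
translate([1095, 184, 0]) cube([25, 299, 1620]);
translate([225, 184, 0]) cube([870, 299, 20]);
translate([225, 184, 379]) cube([870, 299, 20]);
translate([225, 184, 758]) cube([870, 299, 20]);
translate([225, 184, 1137]) cube([870, 299, 20]);
translate([225, 184, 1516]) cube([870, 299, 20]);


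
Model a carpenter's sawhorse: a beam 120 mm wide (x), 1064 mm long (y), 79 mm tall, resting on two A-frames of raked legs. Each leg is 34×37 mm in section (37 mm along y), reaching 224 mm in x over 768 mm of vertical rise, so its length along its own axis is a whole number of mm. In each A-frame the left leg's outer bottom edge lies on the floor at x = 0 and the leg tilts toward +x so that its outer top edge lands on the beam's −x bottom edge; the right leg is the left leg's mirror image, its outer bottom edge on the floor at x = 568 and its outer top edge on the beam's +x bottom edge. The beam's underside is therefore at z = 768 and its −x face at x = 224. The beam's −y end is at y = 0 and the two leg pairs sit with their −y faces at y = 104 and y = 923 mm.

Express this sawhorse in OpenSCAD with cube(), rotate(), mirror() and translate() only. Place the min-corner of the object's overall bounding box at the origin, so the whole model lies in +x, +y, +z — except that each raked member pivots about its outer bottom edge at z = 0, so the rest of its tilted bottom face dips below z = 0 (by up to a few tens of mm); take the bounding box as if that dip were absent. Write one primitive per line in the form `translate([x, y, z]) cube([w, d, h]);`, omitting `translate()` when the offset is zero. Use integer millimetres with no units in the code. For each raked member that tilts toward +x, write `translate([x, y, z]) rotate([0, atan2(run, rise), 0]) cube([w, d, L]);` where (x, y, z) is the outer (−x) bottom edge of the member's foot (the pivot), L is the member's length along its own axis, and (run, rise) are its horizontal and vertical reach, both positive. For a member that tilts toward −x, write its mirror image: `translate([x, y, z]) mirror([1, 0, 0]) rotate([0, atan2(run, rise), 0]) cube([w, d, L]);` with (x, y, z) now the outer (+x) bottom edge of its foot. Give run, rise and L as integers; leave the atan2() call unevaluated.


translate([224, 0, 768]) cube([120, 1064, 79]);
translate([0, 104, 0]) rotate([0, atan2(224, 768), 0]) cube([34, 37, 800]);
translate([568, 104, 0]) mirror([1, 0, 0]) rotate([0, atan2(224, 768), 0]) cube([34, 37, 800]);
translate([0, 923, 0]) rotate([0, atan2(224, 768), 0]) cube([34, 37, 800]);
translate([568, 923, 0]) mirror([1, 0, 0]) rotate([0, atan2(224, 768), 0]) cube([34, 37, 800]);
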